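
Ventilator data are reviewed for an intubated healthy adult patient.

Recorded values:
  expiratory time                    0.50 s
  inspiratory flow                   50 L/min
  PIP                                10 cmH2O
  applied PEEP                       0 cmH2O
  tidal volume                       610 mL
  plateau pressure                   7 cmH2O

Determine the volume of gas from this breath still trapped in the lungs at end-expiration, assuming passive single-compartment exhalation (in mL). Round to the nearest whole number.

Flow: 50 L/min ÷ 60 = 0.8333 L/s.
R = (PIP − Pplat)/V̇ = (10 − 7) / 0.8333 = 3.0/0.8333 = 3.6 cmH2O·s/L.
C = Vt/(Pplat − PEEP) = 610.0 / (7 − 0) = 610.0/7.0 = 87.143 mL/cmH2O.
τ = R × C = 3.6 × 0.08714 L/cmH2O = 0.3137 s.
Fraction remaining = e^(−Te/τ) = e^(−0.50/0.3137) = 0.2031.
Trapped volume = 610.0 × 0.2031 = 123.89 mL.

124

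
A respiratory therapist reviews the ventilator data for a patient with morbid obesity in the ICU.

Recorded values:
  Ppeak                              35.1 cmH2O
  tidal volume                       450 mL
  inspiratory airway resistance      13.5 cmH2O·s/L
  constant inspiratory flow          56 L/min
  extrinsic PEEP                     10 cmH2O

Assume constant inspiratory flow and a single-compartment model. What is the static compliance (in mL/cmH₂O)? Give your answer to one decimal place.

Flow: 56 L/min ÷ 60 = 0.9333 L/s.
Equation of motion (constant flow): PIP = Vt/C + R·V̇ + PEEP.
Vt/C = PIP − R·V̇ − PEEP = 35.1 − 13.5×0.9333 − 10 = 35.1 − 12.6 − 10 = 12.5 cmH2O.
C = Vt / 12.5 = 450 / 12.5 = 36.0 mL/cmH2O.

36.0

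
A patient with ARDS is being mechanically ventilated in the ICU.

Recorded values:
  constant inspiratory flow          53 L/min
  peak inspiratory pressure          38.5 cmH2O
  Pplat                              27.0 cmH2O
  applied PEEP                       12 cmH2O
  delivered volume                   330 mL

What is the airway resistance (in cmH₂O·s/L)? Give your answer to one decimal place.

13.0

Flow: 53 L/min ÷ 60 = 0.8833 L/s.
Raw = (PIP − Pplat) / flow = (38.5 − 27.0) / 0.8833 = 11.5 / 0.8833 = 13.019 cmH2O·s/L.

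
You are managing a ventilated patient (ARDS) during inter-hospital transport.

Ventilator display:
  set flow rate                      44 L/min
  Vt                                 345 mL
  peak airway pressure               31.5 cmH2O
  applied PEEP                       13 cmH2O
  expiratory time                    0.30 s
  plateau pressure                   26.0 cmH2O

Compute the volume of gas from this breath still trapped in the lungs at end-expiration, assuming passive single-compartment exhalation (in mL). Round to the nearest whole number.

76

Flow: 44 L/min ÷ 60 = 0.7333 L/s.
R = (PIP − Pplat)/V̇ = (31.5 − 26.0) / 0.7333 = 5.5/0.7333 = 7.5 cmH2O·s/L.
C = Vt/(Pplat − PEEP) = 345.0 / (26.0 − 13) = 345.0/13.0 = 26.538 mL/cmH2O.
τ = R × C = 7.5 × 0.02654 L/cmH2O = 0.1991 s.
Fraction remaining = e^(−Te/τ) = e^(−0.30/0.1991) = 0.2216.
Trapped volume = 345.0 × 0.2216 = 76.452 mL.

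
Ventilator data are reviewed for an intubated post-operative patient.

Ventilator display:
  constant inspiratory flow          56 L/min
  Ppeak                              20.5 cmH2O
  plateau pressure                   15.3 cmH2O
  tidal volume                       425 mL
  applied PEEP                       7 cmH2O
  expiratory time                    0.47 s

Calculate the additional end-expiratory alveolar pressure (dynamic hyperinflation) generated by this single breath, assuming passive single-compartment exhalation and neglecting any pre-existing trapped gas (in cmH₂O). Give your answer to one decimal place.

1.6

Flow: 56 L/min ÷ 60 = 0.9333 L/s.
R = (PIP − Pplat)/V̇ = (20.5 − 15.3) / 0.9333 = 5.2/0.9333 = 5.572 cmH2O·s/L.
C = Vt/(Pplat − PEEP) = 425.0 / (15.3 − 7) = 425.0/8.3 = 51.205 mL/cmH2O.
τ = R × C = 5.572 × 0.05121 L/cmH2O = 0.2853 s.
Fraction remaining = e^(−Te/τ) = e^(−0.47/0.2853) = 0.1926; trapped volume = 425.0 × 0.1926 = 81.855 mL.
Additional alveolar pressure from trapping ≈ V_trapped / C = 81.855 / 51.205 = 1.599 cmH2O.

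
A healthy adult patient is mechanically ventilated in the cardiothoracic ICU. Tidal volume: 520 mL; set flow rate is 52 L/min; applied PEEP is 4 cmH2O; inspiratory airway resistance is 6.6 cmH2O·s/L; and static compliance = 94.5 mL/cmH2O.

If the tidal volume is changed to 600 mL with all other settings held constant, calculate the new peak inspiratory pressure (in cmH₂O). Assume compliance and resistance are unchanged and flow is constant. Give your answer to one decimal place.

16.1

Flow: 52 L/min ÷ 60 = 0.8667 L/s.
PIP = Vt/C + R·V̇ + PEEP (constant-flow equation of motion).
Only the elastic term changes: ΔPIP = ΔVt / C = (600 − 520) / 94.5 = 0.8466 cmH2O.
Original PIP = 520/94.5 + 6.6×0.8667 + 4 = 15.223 cmH2O; new PIP = 15.223 + (0.8466) = 16.07 cmH2O.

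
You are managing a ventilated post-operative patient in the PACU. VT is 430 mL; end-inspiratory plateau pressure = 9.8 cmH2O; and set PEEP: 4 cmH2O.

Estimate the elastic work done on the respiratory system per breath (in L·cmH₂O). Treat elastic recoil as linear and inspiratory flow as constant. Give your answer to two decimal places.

1.25

Elastic work ≈ ½ × (Pplat − PEEP) × Vt = 0.5 × (9.8 − 4) × 0.430 L = 0.5 × 5.8 × 0.430 = 1.247 L·cmH2O.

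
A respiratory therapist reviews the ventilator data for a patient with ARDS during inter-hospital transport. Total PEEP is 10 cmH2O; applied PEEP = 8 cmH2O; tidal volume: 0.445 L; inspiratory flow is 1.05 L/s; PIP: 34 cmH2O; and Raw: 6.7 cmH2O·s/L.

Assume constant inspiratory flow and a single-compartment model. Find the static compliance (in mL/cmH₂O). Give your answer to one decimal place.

26.2

Total PEEP = 10 cmH2O (set 8 + intrinsic 2); this is the baseline alveolar pressure.
Equation of motion (constant flow): PIP = Vt/C + R·V̇ + PEEP.
Vt/C = PIP − R·V̇ − PEEP = 34 − 6.7×1.05 − 10 = 34 − 7.035 − 10 = 16.965 cmH2O.
C = Vt / 16.965 = 445 / 16.965 = 26.23 mL/cmH2O.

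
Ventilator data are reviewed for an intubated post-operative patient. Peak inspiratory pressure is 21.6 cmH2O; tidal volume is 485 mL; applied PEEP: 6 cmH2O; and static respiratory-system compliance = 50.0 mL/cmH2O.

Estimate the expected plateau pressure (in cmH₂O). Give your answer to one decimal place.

Pplat = PEEP + Vt / Cstat = 6 + 485 / 50.0 = 6 + 9.7 = 15.7 cmH2O.

15.7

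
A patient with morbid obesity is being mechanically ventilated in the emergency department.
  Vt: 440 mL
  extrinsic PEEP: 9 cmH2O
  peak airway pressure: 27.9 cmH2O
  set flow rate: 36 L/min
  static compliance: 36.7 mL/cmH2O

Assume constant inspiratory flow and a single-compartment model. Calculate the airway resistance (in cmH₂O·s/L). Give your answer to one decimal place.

Flow: 36 L/min ÷ 60 = 0.6 L/s.
Equation of motion (constant flow): PIP = Vt/C + R·V̇ + PEEP.
R·V̇ = PIP − Vt/C − PEEP = 27.9 − 440/36.7 − 9 = 27.9 − 11.989 − 9 = 6.911 cmH2O.
R = 6.911 / 0.6 = 11.518 cmH2O·s/L.

11.5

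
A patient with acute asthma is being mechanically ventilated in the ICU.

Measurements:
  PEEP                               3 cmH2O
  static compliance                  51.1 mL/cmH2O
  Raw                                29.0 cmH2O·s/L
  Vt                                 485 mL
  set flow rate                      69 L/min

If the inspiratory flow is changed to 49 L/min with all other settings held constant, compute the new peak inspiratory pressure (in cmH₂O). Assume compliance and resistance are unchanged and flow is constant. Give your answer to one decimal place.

Flow: 69 L/min ÷ 60 = 1.15 L/s.
New flow: 49 L/min ÷ 60 = 0.8167 L/s.
PIP = Vt/C + R·V̇ + PEEP (constant-flow equation of motion).
Only the resistive term changes: ΔPIP = R × ΔV̇ = 29.0 × (0.8167 − 1.15) = 29.0 × -0.3333 = -9.666 cmH2O.
Original PIP = 485/51.1 + 29.0×1.15 + 3 = 45.841 cmH2O; new PIP = 45.841 + (-9.666) = 36.175 cmH2O.

36.2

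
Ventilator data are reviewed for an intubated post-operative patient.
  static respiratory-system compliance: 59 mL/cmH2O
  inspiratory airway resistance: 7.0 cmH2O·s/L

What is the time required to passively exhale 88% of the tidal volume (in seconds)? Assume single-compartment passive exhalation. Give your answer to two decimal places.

τ = R × C = 7.0 × 59 mL/cmH2O = 7.0 × 0.059 L/cmH2O = 0.413 s.
Exhaled fraction f = 1 − e^(−t/τ) → t = −τ·ln(1 − f) = −0.413·ln(0.12) = 0.8757 s.

0.88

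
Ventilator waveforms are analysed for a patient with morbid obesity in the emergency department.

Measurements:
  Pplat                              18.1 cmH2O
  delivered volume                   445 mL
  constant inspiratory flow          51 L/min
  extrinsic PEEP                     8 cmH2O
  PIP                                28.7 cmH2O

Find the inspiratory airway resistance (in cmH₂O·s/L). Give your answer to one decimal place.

12.5

Flow: 51 L/min ÷ 60 = 0.85 L/s.
Raw = (PIP − Pplat) / flow = (28.7 − 18.1) / 0.85 = 10.6 / 0.85 = 12.471 cmH2O·s/L.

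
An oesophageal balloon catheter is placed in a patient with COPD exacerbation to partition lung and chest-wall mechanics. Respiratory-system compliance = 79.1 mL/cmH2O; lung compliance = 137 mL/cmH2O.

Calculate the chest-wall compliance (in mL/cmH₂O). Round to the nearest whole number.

1/Ccw = 1/Crs − 1/CL.
1/Ccw = 1/79.1 − 1/137 = 0.005343.
Ccw = 187.16 mL/cmH2O.

187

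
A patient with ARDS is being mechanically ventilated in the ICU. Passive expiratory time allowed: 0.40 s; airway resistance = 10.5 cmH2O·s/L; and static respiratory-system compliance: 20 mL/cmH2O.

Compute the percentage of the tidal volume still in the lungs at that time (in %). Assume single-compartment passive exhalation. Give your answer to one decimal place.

14.9

τ = R × C = 10.5 × 20 mL/cmH2O = 10.5 × 0.020 L/cmH2O = 0.21 s.
Passive exhalation: V(t)/V₀ = e^(−t/τ) = e^(−0.40/0.21) = 0.1489.
Fraction remaining = 0.1489 → 14.89%.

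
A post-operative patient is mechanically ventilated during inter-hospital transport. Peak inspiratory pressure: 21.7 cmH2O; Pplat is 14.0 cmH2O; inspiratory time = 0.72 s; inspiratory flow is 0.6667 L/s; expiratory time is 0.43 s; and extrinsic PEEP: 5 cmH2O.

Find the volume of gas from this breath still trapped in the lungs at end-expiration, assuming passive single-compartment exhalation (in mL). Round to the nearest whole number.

Vt = flow × Ti = 0.6667 L/s × 0.72 s × 1000 mL/L = 480.02 mL.
R = (PIP − Pplat)/V̇ = (21.7 − 14.0) / 0.6667 = 7.7/0.6667 = 11.549 cmH2O·s/L.
C = Vt/(Pplat − PEEP) = 480.02 / (14.0 − 5) = 480.02/9.0 = 53.336 mL/cmH2O.
τ = R × C = 11.549 × 0.05334 L/cmH2O = 0.616 s.
Fraction remaining = e^(−Te/τ) = e^(−0.43/0.616) = 0.4976.
Trapped volume = 480.02 × 0.4976 = 238.86 mL.

239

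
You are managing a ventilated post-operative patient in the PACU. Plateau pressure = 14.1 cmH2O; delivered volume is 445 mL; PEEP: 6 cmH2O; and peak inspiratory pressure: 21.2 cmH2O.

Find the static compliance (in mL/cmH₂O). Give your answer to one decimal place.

54.9

Cstat = Vt / (Pplat − PEEP) = 445 / (14.1 − 6) = 445 / 8.1 = 54.938 mL/cmH2O.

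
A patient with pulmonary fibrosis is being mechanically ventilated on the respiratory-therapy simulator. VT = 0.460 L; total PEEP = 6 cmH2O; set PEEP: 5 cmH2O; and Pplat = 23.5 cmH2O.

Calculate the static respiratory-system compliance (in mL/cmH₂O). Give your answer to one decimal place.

26.3

End-expiratory occlusion gives total PEEP = 6 cmH2O (intrinsic PEEP = 6 − 5 = 1). Use total PEEP for the elastic gradient.
Cstat = Vt / (Pplat − PEEPtotal) = 460 / (23.5 − 6) = 460 / 17.5 = 26.286 mL/cmH2O.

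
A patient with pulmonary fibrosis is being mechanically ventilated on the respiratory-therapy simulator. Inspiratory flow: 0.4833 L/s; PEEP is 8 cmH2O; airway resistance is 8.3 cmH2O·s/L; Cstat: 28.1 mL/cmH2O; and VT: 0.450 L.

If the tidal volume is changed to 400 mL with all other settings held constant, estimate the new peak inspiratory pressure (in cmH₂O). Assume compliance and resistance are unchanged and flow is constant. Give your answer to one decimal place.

PIP = Vt/C + R·V̇ + PEEP (constant-flow equation of motion).
Only the elastic term changes: ΔPIP = ΔVt / C = (400 − 450) / 28.1 = -1.779 cmH2O.
Original PIP = 450/28.1 + 8.3×0.4833 + 8 = 28.026 cmH2O; new PIP = 28.026 + (-1.779) = 26.247 cmH2O.

26.2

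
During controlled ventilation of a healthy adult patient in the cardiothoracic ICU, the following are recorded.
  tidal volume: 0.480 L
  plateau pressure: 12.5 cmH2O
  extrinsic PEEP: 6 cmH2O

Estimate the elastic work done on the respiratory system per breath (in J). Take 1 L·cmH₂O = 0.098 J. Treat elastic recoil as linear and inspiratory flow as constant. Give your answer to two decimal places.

Elastic work ≈ ½ × (Pplat − PEEP) × Vt = 0.5 × (12.5 − 6) × 0.480 L = 0.5 × 6.5 × 0.480 = 1.56 L·cmH2O.
× 0.098 J/(L·cmH2O) → 0.1529 J.

0.15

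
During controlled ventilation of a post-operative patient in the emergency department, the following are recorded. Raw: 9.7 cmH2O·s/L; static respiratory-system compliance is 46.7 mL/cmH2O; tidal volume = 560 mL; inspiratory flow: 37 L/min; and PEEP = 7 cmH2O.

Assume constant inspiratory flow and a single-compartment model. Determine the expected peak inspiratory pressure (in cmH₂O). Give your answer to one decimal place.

25.0

Flow: 37 L/min ÷ 60 = 0.6167 L/s.
Equation of motion (constant flow): PIP = Vt/C + R·V̇ + PEEP.
PIP = 560/46.7 + 9.7×0.6167 + 7 = 11.991 + 5.982 + 7 = 24.973 cmH2O.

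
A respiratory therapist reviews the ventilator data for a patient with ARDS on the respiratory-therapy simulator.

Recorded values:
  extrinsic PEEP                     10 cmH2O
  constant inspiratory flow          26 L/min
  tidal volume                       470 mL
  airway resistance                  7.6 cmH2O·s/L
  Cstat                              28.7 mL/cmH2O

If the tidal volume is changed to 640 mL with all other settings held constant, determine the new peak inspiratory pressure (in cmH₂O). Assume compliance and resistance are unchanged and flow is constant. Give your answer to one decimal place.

35.6

Flow: 26 L/min ÷ 60 = 0.4333 L/s.
PIP = Vt/C + R·V̇ + PEEP (constant-flow equation of motion).
Only the elastic term changes: ΔPIP = ΔVt / C = (640 − 470) / 28.7 = 5.923 cmH2O.
Original PIP = 470/28.7 + 7.6×0.4333 + 10 = 29.669 cmH2O; new PIP = 29.669 + (5.923) = 35.592 cmH2O.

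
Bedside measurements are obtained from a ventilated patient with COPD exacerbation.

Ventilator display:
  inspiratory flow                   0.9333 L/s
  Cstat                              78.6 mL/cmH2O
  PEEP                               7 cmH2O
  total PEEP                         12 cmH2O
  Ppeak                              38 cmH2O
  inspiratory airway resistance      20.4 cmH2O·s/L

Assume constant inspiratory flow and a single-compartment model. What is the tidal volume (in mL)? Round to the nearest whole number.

Total PEEP = 12 cmH2O (set 7 + intrinsic 5); this is the baseline alveolar pressure.
Equation of motion (constant flow): PIP = Vt/C + R·V̇ + PEEP.
Vt/C = PIP − R·V̇ − PEEP = 38 − 19.039 − 12 = 6.961 cmH2O.
Vt = C × 6.961 = 78.6 × 6.961 = 547.13 mL.

547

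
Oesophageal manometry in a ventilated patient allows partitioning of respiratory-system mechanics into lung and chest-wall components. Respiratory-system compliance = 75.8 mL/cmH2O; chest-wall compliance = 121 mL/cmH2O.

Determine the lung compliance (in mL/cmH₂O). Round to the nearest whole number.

203

1/CL = 1/Crs − 1/Ccw.
1/CL = 1/75.8 − 1/121 = 0.004928.
CL = 202.92 mL/cmH2O.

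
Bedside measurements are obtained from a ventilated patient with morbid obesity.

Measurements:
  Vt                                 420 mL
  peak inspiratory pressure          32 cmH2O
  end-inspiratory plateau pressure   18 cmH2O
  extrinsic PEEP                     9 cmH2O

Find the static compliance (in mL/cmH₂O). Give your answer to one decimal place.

46.7

Cstat = Vt / (Pplat − PEEP) = 420 / (18 − 9) = 420 / 9.0 = 46.667 mL/cmH2O.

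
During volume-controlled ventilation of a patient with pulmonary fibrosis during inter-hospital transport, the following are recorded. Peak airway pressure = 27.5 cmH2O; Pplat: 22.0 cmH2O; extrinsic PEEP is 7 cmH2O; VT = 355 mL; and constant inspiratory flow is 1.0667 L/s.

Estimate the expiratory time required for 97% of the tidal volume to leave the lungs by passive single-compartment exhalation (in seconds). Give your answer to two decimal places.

R = (PIP − Pplat)/V̇ = (27.5 − 22.0) / 1.0667 = 5.5/1.0667 = 5.156 cmH2O·s/L.
C = Vt/(Pplat − PEEP) = 355.0 / (22.0 − 7) = 355.0/15.0 = 23.667 mL/cmH2O.
τ = R × C = 5.156 × 0.02367 L/cmH2O = 0.122 s.
t = −τ·ln(1 − 0.97) = −0.122·ln(0.03) = 0.4278 s.

0.43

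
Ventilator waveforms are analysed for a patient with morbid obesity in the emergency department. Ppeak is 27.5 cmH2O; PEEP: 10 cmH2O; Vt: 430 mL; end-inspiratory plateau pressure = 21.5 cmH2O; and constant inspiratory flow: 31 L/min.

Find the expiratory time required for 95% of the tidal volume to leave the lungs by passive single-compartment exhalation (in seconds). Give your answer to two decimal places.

1.30

Flow: 31 L/min ÷ 60 = 0.5167 L/s.
R = (PIP − Pplat)/V̇ = (27.5 − 21.5) / 0.5167 = 6.0/0.5167 = 11.612 cmH2O·s/L.
C = Vt/(Pplat − PEEP) = 430.0 / (21.5 − 10) = 430.0/11.5 = 37.391 mL/cmH2O.
τ = R × C = 11.612 × 0.03739 L/cmH2O = 0.4342 s.
t = −τ·ln(1 − 0.95) = −0.4342·ln(0.05) = 1.301 s.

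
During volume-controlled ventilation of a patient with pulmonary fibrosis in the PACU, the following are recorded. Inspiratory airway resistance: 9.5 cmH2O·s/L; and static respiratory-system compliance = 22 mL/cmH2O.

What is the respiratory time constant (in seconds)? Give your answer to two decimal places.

0.21

τ = R × C = 9.5 × 22 mL/cmH2O = 9.5 × 0.022 L/cmH2O = 0.209 s.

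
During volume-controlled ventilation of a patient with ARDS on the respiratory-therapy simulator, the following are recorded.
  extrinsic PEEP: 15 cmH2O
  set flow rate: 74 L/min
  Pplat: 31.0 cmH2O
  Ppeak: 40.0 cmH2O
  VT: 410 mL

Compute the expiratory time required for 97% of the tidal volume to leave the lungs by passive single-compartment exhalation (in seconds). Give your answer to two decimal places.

Flow: 74 L/min ÷ 60 = 1.2333 L/s.
R = (PIP − Pplat)/V̇ = (40.0 − 31.0) / 1.2333 = 9.0/1.2333 = 7.297 cmH2O·s/L.
C = Vt/(Pplat − PEEP) = 410.0 / (31.0 − 15) = 410.0/16.0 = 25.625 mL/cmH2O.
τ = R × C = 7.297 × 0.02563 L/cmH2O = 0.187 s.
t = −τ·ln(1 − 0.97) = −0.187·ln(0.03) = 0.6557 s.

0.66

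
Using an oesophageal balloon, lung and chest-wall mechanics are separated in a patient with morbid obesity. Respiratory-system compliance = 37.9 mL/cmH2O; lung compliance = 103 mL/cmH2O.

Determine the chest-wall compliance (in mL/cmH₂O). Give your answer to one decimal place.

1/Ccw = 1/Crs − 1/CL.
1/Ccw = 1/37.9 − 1/103 = 0.01668.
Ccw = 59.952 mL/cmH2O.

60.0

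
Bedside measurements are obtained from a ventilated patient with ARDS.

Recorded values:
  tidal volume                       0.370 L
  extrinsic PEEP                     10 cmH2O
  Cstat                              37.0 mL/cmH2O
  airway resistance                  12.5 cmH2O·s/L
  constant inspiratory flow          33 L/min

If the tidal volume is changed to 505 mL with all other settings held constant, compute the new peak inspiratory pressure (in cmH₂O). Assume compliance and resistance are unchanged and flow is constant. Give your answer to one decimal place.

30.5

Flow: 33 L/min ÷ 60 = 0.55 L/s.
PIP = Vt/C + R·V̇ + PEEP (constant-flow equation of motion).
Only the elastic term changes: ΔPIP = ΔVt / C = (505 − 370) / 37.0 = 3.649 cmH2O.
Original PIP = 370/37.0 + 12.5×0.55 + 10 = 26.875 cmH2O; new PIP = 26.875 + (3.649) = 30.524 cmH2O.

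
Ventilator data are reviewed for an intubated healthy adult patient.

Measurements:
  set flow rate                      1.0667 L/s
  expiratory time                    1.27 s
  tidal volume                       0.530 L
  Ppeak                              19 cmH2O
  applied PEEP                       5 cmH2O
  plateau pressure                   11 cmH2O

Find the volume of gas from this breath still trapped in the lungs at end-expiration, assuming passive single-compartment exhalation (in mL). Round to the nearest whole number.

78

R = (PIP − Pplat)/V̇ = (19 − 11) / 1.0667 = 8.0/1.0667 = 7.5 cmH2O·s/L.
C = Vt/(Pplat − PEEP) = 530.0 / (11 − 5) = 530.0/6.0 = 88.333 mL/cmH2O.
τ = R × C = 7.5 × 0.08833 L/cmH2O = 0.6625 s.
Fraction remaining = e^(−Te/τ) = e^(−1.27/0.6625) = 0.1471.
Trapped volume = 530.0 × 0.1471 = 77.963 mL.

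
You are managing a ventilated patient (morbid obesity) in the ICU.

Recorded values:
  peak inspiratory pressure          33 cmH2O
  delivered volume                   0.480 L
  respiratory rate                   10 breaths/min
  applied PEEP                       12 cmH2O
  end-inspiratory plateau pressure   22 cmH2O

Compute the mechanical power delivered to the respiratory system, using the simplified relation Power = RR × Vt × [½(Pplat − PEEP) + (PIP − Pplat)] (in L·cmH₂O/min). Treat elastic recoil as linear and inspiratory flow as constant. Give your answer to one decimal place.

76.8

Per-breath work = Vt × [½(Pplat−PEEP) + (PIP−Pplat)] = 0.480 × [0.5×10.0 + 11.0] = 0.480 × 16.0 = 7.68 L·cmH2O.
Power = 10 × 7.68 = 76.8 L·cmH2O/min.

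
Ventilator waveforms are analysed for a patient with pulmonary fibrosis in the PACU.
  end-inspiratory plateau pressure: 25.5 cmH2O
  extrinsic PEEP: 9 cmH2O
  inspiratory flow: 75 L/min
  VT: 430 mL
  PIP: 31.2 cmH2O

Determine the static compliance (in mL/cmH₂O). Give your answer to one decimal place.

Cstat = Vt / (Pplat − PEEP) = 430 / (25.5 − 9) = 430 / 16.5 = 26.061 mL/cmH2O.

26.1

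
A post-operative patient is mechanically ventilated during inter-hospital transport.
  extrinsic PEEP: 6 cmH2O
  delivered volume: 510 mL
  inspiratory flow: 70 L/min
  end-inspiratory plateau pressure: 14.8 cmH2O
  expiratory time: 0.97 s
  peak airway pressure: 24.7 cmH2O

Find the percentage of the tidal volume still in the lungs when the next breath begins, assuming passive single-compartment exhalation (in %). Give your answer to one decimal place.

13.9

Flow: 70 L/min ÷ 60 = 1.1667 L/s.
R = (PIP − Pplat)/V̇ = (24.7 − 14.8) / 1.1667 = 9.9/1.1667 = 8.485 cmH2O·s/L.
C = Vt/(Pplat − PEEP) = 510.0 / (14.8 − 6) = 510.0/8.8 = 57.955 mL/cmH2O.
τ = R × C = 8.485 × 0.05796 L/cmH2O = 0.4918 s.
Fraction remaining at end-expiration = e^(−Te/τ) = e^(−0.97/0.4918) = 0.1391 → 13.91%.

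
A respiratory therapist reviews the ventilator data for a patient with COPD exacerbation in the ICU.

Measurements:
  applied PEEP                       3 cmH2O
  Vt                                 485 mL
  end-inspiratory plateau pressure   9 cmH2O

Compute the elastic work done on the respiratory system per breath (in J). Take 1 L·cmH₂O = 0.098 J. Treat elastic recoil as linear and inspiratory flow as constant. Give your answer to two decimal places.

0.14

Elastic work ≈ ½ × (Pplat − PEEP) × Vt = 0.5 × (9 − 3) × 0.485 L = 0.5 × 6.0 × 0.485 = 1.455 L·cmH2O.
× 0.098 J/(L·cmH2O) → 0.1426 J.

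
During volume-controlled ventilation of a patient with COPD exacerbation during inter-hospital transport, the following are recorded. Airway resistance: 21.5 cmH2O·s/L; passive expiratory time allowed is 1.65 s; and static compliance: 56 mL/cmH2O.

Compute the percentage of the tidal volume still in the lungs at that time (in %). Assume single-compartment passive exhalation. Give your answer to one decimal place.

25.4

τ = R × C = 21.5 × 56 mL/cmH2O = 21.5 × 0.056 L/cmH2O = 1.204 s.
Passive exhalation: V(t)/V₀ = e^(−t/τ) = e^(−1.65/1.204) = 0.254.
Fraction remaining = 0.254 → 25.4%.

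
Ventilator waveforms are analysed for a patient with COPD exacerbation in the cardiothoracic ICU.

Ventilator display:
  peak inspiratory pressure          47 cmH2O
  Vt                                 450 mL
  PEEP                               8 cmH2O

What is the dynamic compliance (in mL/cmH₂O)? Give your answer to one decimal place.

11.5

Dynamic compliance = Vt / (PIP − PEEP) = 450 / (47 − 8) = 450 / 39.0 = 11.538 mL/cmH2O.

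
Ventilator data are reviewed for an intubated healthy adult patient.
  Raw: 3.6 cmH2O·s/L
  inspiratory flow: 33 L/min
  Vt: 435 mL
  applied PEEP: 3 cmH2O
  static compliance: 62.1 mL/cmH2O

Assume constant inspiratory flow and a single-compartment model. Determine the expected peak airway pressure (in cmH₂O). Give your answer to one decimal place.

Flow: 33 L/min ÷ 60 = 0.55 L/s.
Equation of motion (constant flow): PIP = Vt/C + R·V̇ + PEEP.
PIP = 435/62.1 + 3.6×0.55 + 3 = 7.005 + 1.98 + 3 = 11.985 cmH2O.

12.0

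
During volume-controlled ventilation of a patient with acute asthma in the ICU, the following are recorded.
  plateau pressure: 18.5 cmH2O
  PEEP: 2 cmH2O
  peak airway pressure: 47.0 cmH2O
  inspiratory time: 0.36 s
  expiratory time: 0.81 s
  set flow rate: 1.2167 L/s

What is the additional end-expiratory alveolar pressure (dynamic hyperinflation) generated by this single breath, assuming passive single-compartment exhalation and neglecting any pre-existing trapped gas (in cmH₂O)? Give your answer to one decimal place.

Vt = flow × Ti = 1.2167 L/s × 0.36 s × 1000 mL/L = 438.01 mL.
R = (PIP − Pplat)/V̇ = (47.0 − 18.5) / 1.2167 = 28.5/1.2167 = 23.424 cmH2O·s/L.
C = Vt/(Pplat − PEEP) = 438.01 / (18.5 − 2) = 438.01/16.5 = 26.546 mL/cmH2O.
τ = R × C = 23.424 × 0.02655 L/cmH2O = 0.6219 s.
Fraction remaining = e^(−Te/τ) = e^(−0.81/0.6219) = 0.2719; trapped volume = 438.01 × 0.2719 = 119.09 mL.
Additional alveolar pressure from trapping ≈ V_trapped / C = 119.09 / 26.546 = 4.486 cmH2O.

4.5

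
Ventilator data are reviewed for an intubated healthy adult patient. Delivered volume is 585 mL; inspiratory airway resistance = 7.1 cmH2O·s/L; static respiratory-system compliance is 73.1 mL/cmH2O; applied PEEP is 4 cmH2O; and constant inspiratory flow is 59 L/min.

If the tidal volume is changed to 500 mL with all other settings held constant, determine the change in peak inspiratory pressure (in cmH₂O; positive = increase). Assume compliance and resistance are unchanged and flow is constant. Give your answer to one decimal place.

-1.2

PIP = Vt/C + R·V̇ + PEEP (constant-flow equation of motion).
Only the elastic term changes: ΔPIP = ΔVt / C = (500 − 585) / 73.1 = -1.163 cmH2O.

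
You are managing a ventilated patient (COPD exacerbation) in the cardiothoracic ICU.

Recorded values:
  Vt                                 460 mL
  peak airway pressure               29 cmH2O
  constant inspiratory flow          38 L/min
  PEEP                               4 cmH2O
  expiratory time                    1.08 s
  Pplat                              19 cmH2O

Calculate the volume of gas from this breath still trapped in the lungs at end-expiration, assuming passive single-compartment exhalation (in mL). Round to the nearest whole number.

49

Flow: 38 L/min ÷ 60 = 0.6333 L/s.
R = (PIP − Pplat)/V̇ = (29 − 19) / 0.6333 = 10.0/0.6333 = 15.79 cmH2O·s/L.
C = Vt/(Pplat − PEEP) = 460.0 / (19 − 4) = 460.0/15.0 = 30.667 mL/cmH2O.
τ = R × C = 15.79 × 0.03067 L/cmH2O = 0.4843 s.
Fraction remaining = e^(−Te/τ) = e^(−1.08/0.4843) = 0.1075.
Trapped volume = 460.0 × 0.1075 = 49.45 mL.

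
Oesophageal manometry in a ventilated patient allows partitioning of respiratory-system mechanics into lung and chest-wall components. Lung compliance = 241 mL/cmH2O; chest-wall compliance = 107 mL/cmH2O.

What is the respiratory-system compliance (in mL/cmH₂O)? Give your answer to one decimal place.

Lung and chest wall are elastances in series: 1/Crs = 1/CL + 1/Ccw.
1/Crs = 1/241 + 1/107 = 0.0135.
Crs = 74.074 mL/cmH2O.

74.1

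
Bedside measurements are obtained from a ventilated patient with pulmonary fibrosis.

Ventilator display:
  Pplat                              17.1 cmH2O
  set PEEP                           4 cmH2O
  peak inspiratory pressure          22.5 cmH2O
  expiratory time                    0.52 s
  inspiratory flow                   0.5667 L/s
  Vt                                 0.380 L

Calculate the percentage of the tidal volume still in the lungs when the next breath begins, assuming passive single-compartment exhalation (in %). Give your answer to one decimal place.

15.2

R = (PIP − Pplat)/V̇ = (22.5 − 17.1) / 0.5667 = 5.4/0.5667 = 9.529 cmH2O·s/L.
C = Vt/(Pplat − PEEP) = 380.0 / (17.1 − 4) = 380.0/13.1 = 29.008 mL/cmH2O.
τ = R × C = 9.529 × 0.02901 L/cmH2O = 0.2764 s.
Fraction remaining at end-expiration = e^(−Te/τ) = e^(−0.52/0.2764) = 0.1524 → 15.24%.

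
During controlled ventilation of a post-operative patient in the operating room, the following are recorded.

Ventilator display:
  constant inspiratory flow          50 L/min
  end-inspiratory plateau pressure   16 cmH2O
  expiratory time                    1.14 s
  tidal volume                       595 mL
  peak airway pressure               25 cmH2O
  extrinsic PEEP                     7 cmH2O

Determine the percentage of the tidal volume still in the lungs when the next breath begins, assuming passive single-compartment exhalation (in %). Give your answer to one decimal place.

20.3

Flow: 50 L/min ÷ 60 = 0.8333 L/s.
R = (PIP − Pplat)/V̇ = (25 − 16) / 0.8333 = 9.0/0.8333 = 10.8 cmH2O·s/L.
C = Vt/(Pplat − PEEP) = 595.0 / (16 − 7) = 595.0/9.0 = 66.111 mL/cmH2O.
τ = R × C = 10.8 × 0.06611 L/cmH2O = 0.714 s.
Fraction remaining at end-expiration = e^(−Te/τ) = e^(−1.14/0.714) = 0.2026 → 20.26%.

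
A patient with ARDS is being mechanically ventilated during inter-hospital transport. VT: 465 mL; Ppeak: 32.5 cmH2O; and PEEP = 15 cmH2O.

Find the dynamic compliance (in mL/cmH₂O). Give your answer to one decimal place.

26.6

Dynamic compliance = Vt / (PIP − PEEP) = 465 / (32.5 − 15) = 465 / 17.5 = 26.571 mL/cmH2O.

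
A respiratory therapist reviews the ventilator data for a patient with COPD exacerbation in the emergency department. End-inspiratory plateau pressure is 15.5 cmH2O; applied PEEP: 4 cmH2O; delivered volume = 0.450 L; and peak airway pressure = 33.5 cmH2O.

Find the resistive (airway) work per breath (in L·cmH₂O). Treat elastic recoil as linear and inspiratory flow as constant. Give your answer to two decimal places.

With constant inspiratory flow the resistive pressure is constant at PIP − Pplat = 33.5 − 15.5 = 18.0 cmH2O, so resistive work = 18.0 × 0.450 = 8.1 L·cmH2O.

8.10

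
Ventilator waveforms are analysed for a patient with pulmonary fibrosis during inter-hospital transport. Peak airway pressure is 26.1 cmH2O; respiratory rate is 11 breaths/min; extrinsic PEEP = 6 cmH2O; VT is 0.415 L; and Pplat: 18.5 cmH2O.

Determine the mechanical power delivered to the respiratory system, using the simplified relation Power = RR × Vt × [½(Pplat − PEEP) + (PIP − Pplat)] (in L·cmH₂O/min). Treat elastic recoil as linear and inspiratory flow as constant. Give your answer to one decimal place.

63.2

Per-breath work = Vt × [½(Pplat−PEEP) + (PIP−Pplat)] = 0.415 × [0.5×12.5 + 7.6] = 0.415 × 13.85 = 5.748 L·cmH2O.
Power = 11 × 5.748 = 63.228 L·cmH2O/min.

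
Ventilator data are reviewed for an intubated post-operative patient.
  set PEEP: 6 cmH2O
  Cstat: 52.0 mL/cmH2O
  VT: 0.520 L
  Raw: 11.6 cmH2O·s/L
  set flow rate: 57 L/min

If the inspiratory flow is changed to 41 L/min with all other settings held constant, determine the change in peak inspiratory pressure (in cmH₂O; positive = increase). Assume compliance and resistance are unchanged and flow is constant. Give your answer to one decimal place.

-3.1

Flow: 57 L/min ÷ 60 = 0.95 L/s.
New flow: 41 L/min ÷ 60 = 0.6833 L/s.
PIP = Vt/C + R·V̇ + PEEP (constant-flow equation of motion).
Only the resistive term changes: ΔPIP = R × ΔV̇ = 11.6 × (0.6833 − 0.95) = 11.6 × -0.2667 = -3.094 cmH2O.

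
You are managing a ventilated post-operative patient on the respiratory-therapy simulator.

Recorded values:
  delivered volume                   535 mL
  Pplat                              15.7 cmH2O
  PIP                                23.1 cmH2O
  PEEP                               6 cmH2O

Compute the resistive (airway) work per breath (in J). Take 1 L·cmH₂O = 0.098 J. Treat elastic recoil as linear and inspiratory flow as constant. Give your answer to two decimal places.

0.39

With constant inspiratory flow the resistive pressure is constant at PIP − Pplat = 23.1 − 15.7 = 7.4 cmH2O, so resistive work = 7.4 × 0.535 = 3.959 L·cmH2O.
× 0.098 J/(L·cmH2O) → 0.388 J.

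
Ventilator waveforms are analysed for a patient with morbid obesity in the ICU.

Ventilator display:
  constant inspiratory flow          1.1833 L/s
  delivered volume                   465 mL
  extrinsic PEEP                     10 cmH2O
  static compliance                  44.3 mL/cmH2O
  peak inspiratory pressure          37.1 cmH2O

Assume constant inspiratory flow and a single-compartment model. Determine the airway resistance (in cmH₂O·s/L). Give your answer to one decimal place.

Equation of motion (constant flow): PIP = Vt/C + R·V̇ + PEEP.
R·V̇ = PIP − Vt/C − PEEP = 37.1 − 465/44.3 − 10 = 37.1 − 10.497 − 10 = 16.603 cmH2O.
R = 16.603 / 1.1833 = 14.031 cmH2O·s/L.

14.0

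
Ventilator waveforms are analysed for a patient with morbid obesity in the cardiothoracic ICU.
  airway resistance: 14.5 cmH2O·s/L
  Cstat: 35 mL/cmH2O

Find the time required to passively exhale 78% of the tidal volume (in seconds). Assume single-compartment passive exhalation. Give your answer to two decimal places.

τ = R × C = 14.5 × 35 mL/cmH2O = 14.5 × 0.035 L/cmH2O = 0.5075 s.
Exhaled fraction f = 1 − e^(−t/τ) → t = −τ·ln(1 − f) = −0.5075·ln(0.22) = 0.7684 s.

0.77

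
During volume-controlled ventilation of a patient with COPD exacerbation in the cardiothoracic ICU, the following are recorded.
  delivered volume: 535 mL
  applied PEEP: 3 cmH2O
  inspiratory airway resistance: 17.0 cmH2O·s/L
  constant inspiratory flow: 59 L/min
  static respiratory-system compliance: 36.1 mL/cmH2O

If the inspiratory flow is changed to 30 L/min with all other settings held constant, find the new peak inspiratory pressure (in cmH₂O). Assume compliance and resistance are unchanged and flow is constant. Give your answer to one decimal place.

Flow: 59 L/min ÷ 60 = 0.9833 L/s.
New flow: 30 L/min ÷ 60 = 0.5 L/s.
PIP = Vt/C + R·V̇ + PEEP (constant-flow equation of motion).
Only the resistive term changes: ΔPIP = R × ΔV̇ = 17.0 × (0.5 − 0.9833) = 17.0 × -0.4833 = -8.216 cmH2O.
Original PIP = 535/36.1 + 17.0×0.9833 + 3 = 34.536 cmH2O; new PIP = 34.536 + (-8.216) = 26.32 cmH2O.

26.3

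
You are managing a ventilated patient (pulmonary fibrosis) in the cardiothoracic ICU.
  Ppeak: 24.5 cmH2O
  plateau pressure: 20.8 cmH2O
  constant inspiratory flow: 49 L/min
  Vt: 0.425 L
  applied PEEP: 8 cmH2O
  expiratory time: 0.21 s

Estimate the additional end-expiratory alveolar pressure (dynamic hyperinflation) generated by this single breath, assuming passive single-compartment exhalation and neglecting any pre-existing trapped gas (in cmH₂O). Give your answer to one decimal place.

3.2

Flow: 49 L/min ÷ 60 = 0.8167 L/s.
R = (PIP − Pplat)/V̇ = (24.5 − 20.8) / 0.8167 = 3.7/0.8167 = 4.53 cmH2O·s/L.
C = Vt/(Pplat − PEEP) = 425.0 / (20.8 − 8) = 425.0/12.8 = 33.203 mL/cmH2O.
τ = R × C = 4.53 × 0.0332 L/cmH2O = 0.1504 s.
Fraction remaining = e^(−Te/τ) = e^(−0.21/0.1504) = 0.2475; trapped volume = 425.0 × 0.2475 = 105.19 mL.
Additional alveolar pressure from trapping ≈ V_trapped / C = 105.19 / 33.203 = 3.168 cmH2O.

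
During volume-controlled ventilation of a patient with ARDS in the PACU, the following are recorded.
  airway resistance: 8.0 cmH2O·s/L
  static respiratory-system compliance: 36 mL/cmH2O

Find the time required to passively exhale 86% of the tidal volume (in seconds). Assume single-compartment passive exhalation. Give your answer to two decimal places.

0.57

τ = R × C = 8.0 × 36 mL/cmH2O = 8.0 × 0.036 L/cmH2O = 0.288 s.
Exhaled fraction f = 1 − e^(−t/τ) → t = −τ·ln(1 − f) = −0.288·ln(0.14) = 0.5662 s.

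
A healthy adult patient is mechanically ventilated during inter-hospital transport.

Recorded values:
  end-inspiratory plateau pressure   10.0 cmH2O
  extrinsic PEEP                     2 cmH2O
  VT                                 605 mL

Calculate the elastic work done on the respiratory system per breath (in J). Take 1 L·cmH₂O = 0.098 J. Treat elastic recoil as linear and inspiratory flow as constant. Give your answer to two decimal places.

Elastic work ≈ ½ × (Pplat − PEEP) × Vt = 0.5 × (10.0 − 2) × 0.605 L = 0.5 × 8.0 × 0.605 = 2.42 L·cmH2O.
× 0.098 J/(L·cmH2O) → 0.2372 J.

0.24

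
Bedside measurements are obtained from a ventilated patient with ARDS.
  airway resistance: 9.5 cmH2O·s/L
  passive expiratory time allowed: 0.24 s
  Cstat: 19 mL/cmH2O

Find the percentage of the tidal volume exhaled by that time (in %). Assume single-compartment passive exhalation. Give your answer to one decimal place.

τ = R × C = 9.5 × 19 mL/cmH2O = 9.5 × 0.019 L/cmH2O = 0.1805 s.
Passive exhalation: V(t)/V₀ = e^(−t/τ) = e^(−0.24/0.1805) = 0.2646.
Fraction exhaled = 1 − 0.2646 = 0.7354 → 73.54%.

73.5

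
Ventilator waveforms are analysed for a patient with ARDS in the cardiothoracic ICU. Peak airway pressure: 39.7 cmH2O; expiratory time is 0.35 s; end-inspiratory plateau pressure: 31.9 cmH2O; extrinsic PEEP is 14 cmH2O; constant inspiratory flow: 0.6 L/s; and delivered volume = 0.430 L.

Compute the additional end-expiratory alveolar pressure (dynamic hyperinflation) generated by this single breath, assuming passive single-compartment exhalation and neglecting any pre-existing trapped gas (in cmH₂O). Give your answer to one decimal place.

5.8

R = (PIP − Pplat)/V̇ = (39.7 − 31.9) / 0.6 = 7.8/0.6 = 13.0 cmH2O·s/L.
C = Vt/(Pplat − PEEP) = 430.0 / (31.9 − 14) = 430.0/17.9 = 24.022 mL/cmH2O.
τ = R × C = 13.0 × 0.02402 L/cmH2O = 0.3123 s.
Fraction remaining = e^(−Te/τ) = e^(−0.35/0.3123) = 0.326; trapped volume = 430.0 × 0.326 = 140.18 mL.
Additional alveolar pressure from trapping ≈ V_trapped / C = 140.18 / 24.022 = 5.835 cmH2O.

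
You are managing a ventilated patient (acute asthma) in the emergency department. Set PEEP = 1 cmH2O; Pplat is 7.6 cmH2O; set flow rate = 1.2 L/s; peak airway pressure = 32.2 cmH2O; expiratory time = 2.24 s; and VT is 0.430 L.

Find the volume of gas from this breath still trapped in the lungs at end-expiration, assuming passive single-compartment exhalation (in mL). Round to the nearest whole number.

R = (PIP − Pplat)/V̇ = (32.2 − 7.6) / 1.2 = 24.6/1.2 = 20.5 cmH2O·s/L.
C = Vt/(Pplat − PEEP) = 430.0 / (7.6 − 1) = 430.0/6.6 = 65.152 mL/cmH2O.
τ = R × C = 20.5 × 0.06515 L/cmH2O = 1.336 s.
Fraction remaining = e^(−Te/τ) = e^(−2.24/1.336) = 0.187.
Trapped volume = 430.0 × 0.187 = 80.41 mL.

80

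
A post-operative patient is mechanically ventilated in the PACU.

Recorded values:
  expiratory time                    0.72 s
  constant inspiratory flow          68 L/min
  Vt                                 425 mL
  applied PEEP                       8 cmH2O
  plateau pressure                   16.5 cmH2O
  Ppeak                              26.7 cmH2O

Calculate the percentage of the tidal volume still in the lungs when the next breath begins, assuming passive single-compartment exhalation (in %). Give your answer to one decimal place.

Flow: 68 L/min ÷ 60 = 1.1333 L/s.
R = (PIP − Pplat)/V̇ = (26.7 − 16.5) / 1.1333 = 10.2/1.1333 = 9.0 cmH2O·s/L.
C = Vt/(Pplat − PEEP) = 425.0 / (16.5 − 8) = 425.0/8.5 = 50.0 mL/cmH2O.
τ = R × C = 9.0 × 0.05 L/cmH2O = 0.45 s.
Fraction remaining at end-expiration = e^(−Te/τ) = e^(−0.72/0.45) = 0.2019 → 20.19%.

20.2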